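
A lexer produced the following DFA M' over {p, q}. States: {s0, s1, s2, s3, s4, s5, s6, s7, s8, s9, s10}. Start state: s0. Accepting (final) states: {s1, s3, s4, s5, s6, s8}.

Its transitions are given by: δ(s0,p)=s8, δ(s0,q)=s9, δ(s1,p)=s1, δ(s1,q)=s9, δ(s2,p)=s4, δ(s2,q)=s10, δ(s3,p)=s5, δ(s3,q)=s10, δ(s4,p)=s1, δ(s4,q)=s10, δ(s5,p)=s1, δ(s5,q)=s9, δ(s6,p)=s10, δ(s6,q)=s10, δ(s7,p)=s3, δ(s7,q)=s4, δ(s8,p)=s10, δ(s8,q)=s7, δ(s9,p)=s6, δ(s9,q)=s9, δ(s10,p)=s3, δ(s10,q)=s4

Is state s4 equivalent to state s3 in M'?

Yes

States {s2} cannot be reached from the start state, so discard them.
P0 = {s1,s3,s4,s5,s6,s8} | {s0,s7,s9,s10}.
Split {s1,s3,s4,s5,s6,s8} by δ(·,p) → {s1,s3,s4,s5} and {s6,s8}.
On input p, block {s0,s7,s9,s10} splits into {s0,s9} and {s7,s10}.
On input q, block {s1,s3,s4,s5} splits into {s1,s5} and {s3,s4}.
Stable partition: {s1,s5} | {s0,s9} | {s6,s8} | {s7,s10} | {s3,s4} — 5 equivalence classes.
s4 and s3 lie in the same block of the stable partition, so they are equivalent — no string distinguishes them.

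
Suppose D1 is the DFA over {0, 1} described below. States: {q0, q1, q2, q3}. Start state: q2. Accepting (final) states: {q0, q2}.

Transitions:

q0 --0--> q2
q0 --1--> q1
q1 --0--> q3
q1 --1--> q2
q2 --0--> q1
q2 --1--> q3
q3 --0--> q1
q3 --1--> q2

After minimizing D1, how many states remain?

First remove the unreachable states {q0}; 3 states remain.
Start with accepting vs non-accepting: {q2} | {q1,q3}.
The partition is now stable with 2 blocks: {q2} | {q1,q3}.

2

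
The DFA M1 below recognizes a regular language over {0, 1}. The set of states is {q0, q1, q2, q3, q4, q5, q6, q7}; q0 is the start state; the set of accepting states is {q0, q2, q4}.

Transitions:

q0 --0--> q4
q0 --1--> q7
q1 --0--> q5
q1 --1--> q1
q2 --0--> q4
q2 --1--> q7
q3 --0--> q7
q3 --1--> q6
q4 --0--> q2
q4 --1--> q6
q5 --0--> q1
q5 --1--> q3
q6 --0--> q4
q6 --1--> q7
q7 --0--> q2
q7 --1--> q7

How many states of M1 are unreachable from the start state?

3

No path from q0 leads to q1, q3, q5; the other 5 states are all reachable.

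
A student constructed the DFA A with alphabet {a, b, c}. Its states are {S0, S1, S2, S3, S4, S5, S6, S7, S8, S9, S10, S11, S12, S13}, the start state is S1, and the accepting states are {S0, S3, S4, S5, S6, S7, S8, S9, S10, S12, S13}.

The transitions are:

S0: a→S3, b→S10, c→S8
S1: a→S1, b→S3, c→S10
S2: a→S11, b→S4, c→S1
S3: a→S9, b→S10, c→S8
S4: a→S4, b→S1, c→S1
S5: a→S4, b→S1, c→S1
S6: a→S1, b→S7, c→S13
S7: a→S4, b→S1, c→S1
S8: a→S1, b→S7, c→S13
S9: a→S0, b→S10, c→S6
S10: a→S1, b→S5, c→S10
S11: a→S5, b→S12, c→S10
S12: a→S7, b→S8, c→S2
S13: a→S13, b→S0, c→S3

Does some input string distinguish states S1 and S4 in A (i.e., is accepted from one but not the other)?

Yes

First remove the unreachable states {S2,S11,S12}; 11 states remain.
P0 = {S0,S3,S4,S5,S6,S7,S8,S9,S10,S13} | {S1}.
Split {S0,S3,S4,S5,S6,S7,S8,S9,S10,S13} by δ(·,a) → {S0,S3,S4,S5,S7,S9,S13} and {S6,S8,S10}.
On input b, block {S0,S3,S4,S5,S7,S9,S13} splits into {S0,S3,S9} and {S4,S5,S7} and {S13}.
Split {S6,S8,S10} by δ(·,c) → {S6,S8} and {S10}.
The partition is now stable with 6 blocks: {S0,S3,S9} | {S1} | {S6,S8} | {S4,S5,S7} | {S13} | {S10}.
S1 and S4 end up in different blocks, so they are distinguishable. For instance, the string 'ε' is accepted from only S4.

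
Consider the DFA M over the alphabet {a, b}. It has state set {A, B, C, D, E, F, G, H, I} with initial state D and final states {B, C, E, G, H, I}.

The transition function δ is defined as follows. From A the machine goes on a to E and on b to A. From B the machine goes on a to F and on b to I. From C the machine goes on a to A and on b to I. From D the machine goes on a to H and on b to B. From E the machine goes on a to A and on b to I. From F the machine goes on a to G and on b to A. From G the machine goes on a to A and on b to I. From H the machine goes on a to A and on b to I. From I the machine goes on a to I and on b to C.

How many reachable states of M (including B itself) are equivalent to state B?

Initial partition by acceptance: {B,C,E,G,H,I} | {A,D,F}.
Split {B,C,E,G,H,I} by δ(·,a) → {B,C,E,G,H} and {I}.
On input b, block {A,D,F} splits into {A,F} and {D}.
No further refinement is possible. Final partition (4 blocks): {B,C,E,G,H} | {A,F} | {I} | {D}.
State B belongs to the block {B,C,E,G,H}, which has 5 states.

5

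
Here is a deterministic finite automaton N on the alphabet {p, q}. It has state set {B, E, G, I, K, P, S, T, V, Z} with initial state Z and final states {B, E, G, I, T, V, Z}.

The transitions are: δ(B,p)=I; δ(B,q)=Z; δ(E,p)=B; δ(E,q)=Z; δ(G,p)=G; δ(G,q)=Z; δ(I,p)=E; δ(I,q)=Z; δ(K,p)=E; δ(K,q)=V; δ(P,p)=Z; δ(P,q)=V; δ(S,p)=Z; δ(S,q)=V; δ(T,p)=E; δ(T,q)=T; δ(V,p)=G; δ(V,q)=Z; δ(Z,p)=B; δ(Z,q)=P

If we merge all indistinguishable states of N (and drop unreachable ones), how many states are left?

Reachable states from the start: {B,E,G,I,P,V,Z}. Unreachable: {K,S,T} — drop them.
Initial partition by acceptance: {B,E,G,I,V,Z} | {P}.
On input q, block {B,E,G,I,V,Z} splits into {B,E,G,I,V} and {Z}.
No further refinement is possible. Final partition (3 blocks): {B,E,G,I,V} | {P} | {Z}.

3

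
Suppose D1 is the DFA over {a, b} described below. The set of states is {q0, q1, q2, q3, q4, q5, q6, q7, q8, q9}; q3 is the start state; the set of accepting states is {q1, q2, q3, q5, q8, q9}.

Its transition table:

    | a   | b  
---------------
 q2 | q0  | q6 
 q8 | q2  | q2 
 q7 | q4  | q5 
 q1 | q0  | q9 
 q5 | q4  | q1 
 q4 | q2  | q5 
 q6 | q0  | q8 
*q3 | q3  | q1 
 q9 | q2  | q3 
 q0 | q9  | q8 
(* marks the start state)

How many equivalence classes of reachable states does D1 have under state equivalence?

7

States {q4,q5,q7} cannot be reached from the start state, so discard them.
Start with accepting vs non-accepting: {q1,q2,q3,q8,q9} | {q0,q6}.
On input a, block {q1,q2,q3,q8,q9} splits into {q3,q8,q9} and {q1,q2}.
Split {q3,q8,q9} by δ(·,a) → {q8,q9} and {q3}.
Refine {q8,q9} on symbol b: members go to different blocks, giving {q8} and {q9}.
On input a, block {q0,q6} splits into {q0} and {q6}.
Refine {q1,q2} on symbol b: members go to different blocks, giving {q1} and {q2}.
No further refinement is possible. Final partition (7 blocks): {q8} | {q0} | {q1} | {q3} | {q9} | {q6} | {q2}.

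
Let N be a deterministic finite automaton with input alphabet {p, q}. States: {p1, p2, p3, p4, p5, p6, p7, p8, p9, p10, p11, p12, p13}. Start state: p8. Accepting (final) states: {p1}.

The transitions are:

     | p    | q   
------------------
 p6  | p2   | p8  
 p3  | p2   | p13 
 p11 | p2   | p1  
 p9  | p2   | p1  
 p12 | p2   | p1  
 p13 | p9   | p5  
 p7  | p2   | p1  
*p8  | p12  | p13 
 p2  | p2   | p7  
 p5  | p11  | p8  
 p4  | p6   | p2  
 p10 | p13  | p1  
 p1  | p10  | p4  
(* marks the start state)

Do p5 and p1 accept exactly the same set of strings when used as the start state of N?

No

Reachable states from the start: {p1,p2,p4,p5,p6,p7,p8,p9,p10,p11,p12,p13}. Unreachable: {p3} — drop them.
Start with accepting vs non-accepting: {p1} | {p2,p4,p5,p6,p7,p8,p9,p10,p11,p12,p13}.
On input q, block {p2,p4,p5,p6,p7,p8,p9,p10,p11,p12,p13} splits into {p2,p4,p5,p6,p8,p13} and {p7,p9,p10,p11,p12}.
Refine {p2,p4,p5,p6,p8,p13} on symbol p: members go to different blocks, giving {p2,p4,p6} and {p5,p8,p13}.
On input q, block {p2,p4,p6} splits into {p2} and {p4} and {p6}.
Refine {p7,p9,p10,p11,p12} on symbol p: members go to different blocks, giving {p7,p9,p11,p12} and {p10}.
Stable partition: {p1} | {p2} | {p7,p9,p11,p12} | {p5,p8,p13} | {p4} | {p6} | {p10} — 7 equivalence classes.
p5 and p1 end up in different blocks, so they are distinguishable. For instance, the string 'ε' is accepted from only p1.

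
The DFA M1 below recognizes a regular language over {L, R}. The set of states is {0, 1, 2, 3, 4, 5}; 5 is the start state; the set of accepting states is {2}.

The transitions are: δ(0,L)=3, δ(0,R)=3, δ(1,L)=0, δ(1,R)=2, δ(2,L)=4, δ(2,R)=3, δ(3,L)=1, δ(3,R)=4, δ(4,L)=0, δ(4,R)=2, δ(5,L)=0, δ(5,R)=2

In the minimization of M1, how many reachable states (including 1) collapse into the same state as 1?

3

All states are reachable from the start state.
P0 = {2} | {0,1,3,4,5}.
Refine {0,1,3,4,5} on symbol R: members go to different blocks, giving {1,4,5} and {0,3}.
On input L, block {0,3} splits into {0} and {3}.
Stable partition: {2} | {1,4,5} | {0} | {3} — 4 equivalence classes.
The equivalence class containing 1 is {1,4,5}, of size 3.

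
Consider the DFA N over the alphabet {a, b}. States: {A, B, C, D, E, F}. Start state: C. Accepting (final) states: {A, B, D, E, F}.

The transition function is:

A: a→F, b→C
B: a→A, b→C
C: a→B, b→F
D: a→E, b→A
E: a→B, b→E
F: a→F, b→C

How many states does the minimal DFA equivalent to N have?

2

First remove the unreachable states {D,E}; 4 states remain.
Initial partition by acceptance: {A,B,F} | {C}.
Stable partition: {A,B,F} | {C} — 2 equivalence classes.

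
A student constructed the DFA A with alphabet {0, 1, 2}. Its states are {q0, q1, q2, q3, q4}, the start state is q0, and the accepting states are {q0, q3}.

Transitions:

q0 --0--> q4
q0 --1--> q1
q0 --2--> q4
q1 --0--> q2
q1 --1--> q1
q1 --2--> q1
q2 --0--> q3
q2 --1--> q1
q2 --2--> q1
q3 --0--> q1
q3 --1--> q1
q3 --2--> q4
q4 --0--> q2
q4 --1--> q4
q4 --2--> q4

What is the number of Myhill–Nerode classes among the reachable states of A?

P0 = {q0,q3} | {q1,q2,q4}.
Split {q1,q2,q4} by δ(·,0) → {q1,q4} and {q2}.
Stable partition: {q0,q3} | {q1,q4} | {q2} — 3 equivalence classes.

3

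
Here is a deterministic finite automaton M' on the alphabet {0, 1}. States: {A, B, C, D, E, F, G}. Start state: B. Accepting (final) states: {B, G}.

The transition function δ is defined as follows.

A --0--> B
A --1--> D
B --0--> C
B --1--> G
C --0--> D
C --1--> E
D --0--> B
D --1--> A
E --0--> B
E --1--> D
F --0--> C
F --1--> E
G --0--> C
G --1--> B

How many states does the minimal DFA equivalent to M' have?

3

States {F} cannot be reached from the start state, so discard them.
Start with accepting vs non-accepting: {B,G} | {A,C,D,E}.
On input 0, block {A,C,D,E} splits into {A,D,E} and {C}.
Stable partition: {B,G} | {A,D,E} | {C} — 3 equivalence classes.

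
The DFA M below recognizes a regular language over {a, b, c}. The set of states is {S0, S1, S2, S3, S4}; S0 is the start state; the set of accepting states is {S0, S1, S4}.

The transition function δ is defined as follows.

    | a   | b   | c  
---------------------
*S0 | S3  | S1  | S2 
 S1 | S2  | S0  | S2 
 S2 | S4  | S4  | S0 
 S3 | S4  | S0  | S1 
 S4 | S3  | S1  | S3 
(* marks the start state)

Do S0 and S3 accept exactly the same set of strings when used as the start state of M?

Initial partition by acceptance: {S0,S1,S4} | {S2,S3}.
No further refinement is possible. Final partition (2 blocks): {S0,S1,S4} | {S2,S3}.
S0 and S3 end up in different blocks, so they are distinguishable. For instance, the string 'ε' is accepted from only S0.

No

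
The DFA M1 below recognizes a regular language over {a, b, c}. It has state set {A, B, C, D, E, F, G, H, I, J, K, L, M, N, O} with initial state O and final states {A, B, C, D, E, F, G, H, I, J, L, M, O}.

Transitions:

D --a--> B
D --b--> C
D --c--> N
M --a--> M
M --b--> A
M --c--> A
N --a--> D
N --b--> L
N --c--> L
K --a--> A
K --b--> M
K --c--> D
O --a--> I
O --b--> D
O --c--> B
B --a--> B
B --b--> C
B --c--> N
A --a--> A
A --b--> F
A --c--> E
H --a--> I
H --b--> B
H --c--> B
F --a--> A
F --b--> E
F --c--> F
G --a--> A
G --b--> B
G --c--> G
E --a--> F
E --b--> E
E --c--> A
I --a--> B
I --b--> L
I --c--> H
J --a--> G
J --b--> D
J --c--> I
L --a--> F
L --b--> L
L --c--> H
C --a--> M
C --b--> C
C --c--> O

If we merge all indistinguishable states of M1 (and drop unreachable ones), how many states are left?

States {G,J,K} cannot be reached from the start state, so discard them.
Start with accepting vs non-accepting: {A,B,C,D,E,F,H,I,L,M,O} | {N}.
Refine {A,B,C,D,E,F,H,I,L,M,O} on symbol c: members go to different blocks, giving {A,C,E,F,H,I,L,M,O} and {B,D}.
Refine {A,C,E,F,H,I,L,M,O} on symbol a: members go to different blocks, giving {A,C,E,F,H,L,M,O} and {I}.
Split {A,C,E,F,H,L,M,O} by δ(·,a) → {A,C,E,F,L,M} and {H,O}.
Refine {A,C,E,F,L,M} on symbol c: members go to different blocks, giving {A,E,F,M} and {C,L}.
The partition is now stable with 6 blocks: {A,E,F,M} | {N} | {B,D} | {I} | {H,O} | {C,L}.

6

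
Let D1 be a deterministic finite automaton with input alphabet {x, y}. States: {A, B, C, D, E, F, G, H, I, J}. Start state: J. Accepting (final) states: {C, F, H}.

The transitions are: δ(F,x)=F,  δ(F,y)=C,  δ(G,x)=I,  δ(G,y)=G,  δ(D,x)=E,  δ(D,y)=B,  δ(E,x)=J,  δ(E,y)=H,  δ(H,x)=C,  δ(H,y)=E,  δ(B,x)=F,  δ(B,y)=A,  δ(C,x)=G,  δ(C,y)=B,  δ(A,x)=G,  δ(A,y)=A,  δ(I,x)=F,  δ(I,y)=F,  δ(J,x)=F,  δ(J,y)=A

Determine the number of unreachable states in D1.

No path from J leads to D, E, H; the other 7 states are all reachable.

3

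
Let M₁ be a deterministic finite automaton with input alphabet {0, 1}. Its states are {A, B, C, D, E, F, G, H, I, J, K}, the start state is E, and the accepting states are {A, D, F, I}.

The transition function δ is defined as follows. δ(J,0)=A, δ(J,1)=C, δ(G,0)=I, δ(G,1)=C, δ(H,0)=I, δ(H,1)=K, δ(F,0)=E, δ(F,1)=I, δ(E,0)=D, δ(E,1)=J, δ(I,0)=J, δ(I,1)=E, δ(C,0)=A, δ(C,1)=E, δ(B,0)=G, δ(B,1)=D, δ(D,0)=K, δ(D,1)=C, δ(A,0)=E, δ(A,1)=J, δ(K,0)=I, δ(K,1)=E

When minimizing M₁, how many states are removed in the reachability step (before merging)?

BFS from E reaches {A, C, D, E, I, J, K}; the 4 state(s) B, F, G, H are never visited.

4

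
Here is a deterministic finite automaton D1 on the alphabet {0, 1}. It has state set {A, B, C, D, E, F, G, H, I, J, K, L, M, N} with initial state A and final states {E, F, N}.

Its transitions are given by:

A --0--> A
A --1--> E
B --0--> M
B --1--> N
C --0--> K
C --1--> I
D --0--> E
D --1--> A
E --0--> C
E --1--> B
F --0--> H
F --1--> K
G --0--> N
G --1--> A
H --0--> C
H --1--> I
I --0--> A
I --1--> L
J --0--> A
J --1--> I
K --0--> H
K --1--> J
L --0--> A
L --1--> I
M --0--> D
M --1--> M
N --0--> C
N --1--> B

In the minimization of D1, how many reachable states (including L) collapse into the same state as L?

3

Reachable states from the start: {A,B,C,D,E,H,I,J,K,L,M,N}. Unreachable: {F,G} — drop them.
Initial partition by acceptance: {E,N} | {A,B,C,D,H,I,J,K,L,M}.
Split {A,B,C,D,H,I,J,K,L,M} by δ(·,0) → {A,B,C,H,I,J,K,L,M} and {D}.
Refine {A,B,C,H,I,J,K,L,M} on symbol 0: members go to different blocks, giving {A,B,C,H,I,J,K,L} and {M}.
Split {A,B,C,H,I,J,K,L} by δ(·,0) → {A,C,H,I,J,K,L} and {B}.
Split {A,C,H,I,J,K,L} by δ(·,1) → {C,H,I,J,K,L} and {A}.
Refine {C,H,I,J,K,L} on symbol 0: members go to different blocks, giving {C,H,K} and {I,J,L}.
The partition is now stable with 7 blocks: {E,N} | {C,H,K} | {D} | {M} | {B} | {A} | {I,J,L}.
State L belongs to the block {I,J,L}, which has 3 states.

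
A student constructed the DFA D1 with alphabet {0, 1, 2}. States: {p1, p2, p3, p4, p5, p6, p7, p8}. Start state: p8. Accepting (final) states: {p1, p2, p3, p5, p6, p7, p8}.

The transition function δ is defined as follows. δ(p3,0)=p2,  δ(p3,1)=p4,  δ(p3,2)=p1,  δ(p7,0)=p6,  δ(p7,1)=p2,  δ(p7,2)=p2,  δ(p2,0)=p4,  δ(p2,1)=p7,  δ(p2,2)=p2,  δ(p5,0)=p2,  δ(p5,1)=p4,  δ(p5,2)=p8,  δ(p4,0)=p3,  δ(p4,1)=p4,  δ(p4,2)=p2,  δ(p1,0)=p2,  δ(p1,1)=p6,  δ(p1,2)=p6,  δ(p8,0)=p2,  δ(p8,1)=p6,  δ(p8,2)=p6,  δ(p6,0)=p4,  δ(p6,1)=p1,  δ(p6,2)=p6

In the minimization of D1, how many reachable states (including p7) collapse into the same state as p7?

Reachable states from the start: {p1,p2,p3,p4,p6,p7,p8}. Unreachable: {p5} — drop them.
Initial partition by acceptance: {p1,p2,p3,p6,p7,p8} | {p4}.
Refine {p1,p2,p3,p6,p7,p8} on symbol 0: members go to different blocks, giving {p1,p3,p7,p8} and {p2,p6}.
Refine {p1,p3,p7,p8} on symbol 1: members go to different blocks, giving {p1,p7,p8} and {p3}.
No further refinement is possible. Final partition (4 blocks): {p1,p7,p8} | {p4} | {p2,p6} | {p3}.
State p7 belongs to the block {p1,p7,p8}, which has 3 states.

3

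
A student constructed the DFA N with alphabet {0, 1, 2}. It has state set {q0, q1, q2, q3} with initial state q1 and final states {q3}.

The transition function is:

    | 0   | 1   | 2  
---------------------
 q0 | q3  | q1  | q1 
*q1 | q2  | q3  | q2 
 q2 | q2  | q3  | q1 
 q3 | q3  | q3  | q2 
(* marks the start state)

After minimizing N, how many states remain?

2

Reachable states from the start: {q1,q2,q3}. Unreachable: {q0} — drop them.
Initial partition by acceptance: {q3} | {q1,q2}.
The partition is now stable with 2 blocks: {q3} | {q1,q2}.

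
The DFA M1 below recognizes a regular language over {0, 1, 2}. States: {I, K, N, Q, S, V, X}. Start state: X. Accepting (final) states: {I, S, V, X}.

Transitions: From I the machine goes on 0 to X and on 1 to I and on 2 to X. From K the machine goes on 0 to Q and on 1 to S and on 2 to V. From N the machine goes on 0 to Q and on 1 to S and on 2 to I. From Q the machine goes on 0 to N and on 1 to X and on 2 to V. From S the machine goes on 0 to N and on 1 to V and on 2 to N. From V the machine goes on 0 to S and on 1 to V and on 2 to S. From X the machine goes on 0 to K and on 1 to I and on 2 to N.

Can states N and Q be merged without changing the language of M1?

Every state is reachable, so we keep all 7.
P0 = {I,S,V,X} | {K,N,Q}.
Split {I,S,V,X} by δ(·,0) → {I,V} and {S,X}.
The partition is now stable with 3 blocks: {I,V} | {K,N,Q} | {S,X}.
N and Q lie in the same block of the stable partition, so they are equivalent — no string distinguishes them.

Yes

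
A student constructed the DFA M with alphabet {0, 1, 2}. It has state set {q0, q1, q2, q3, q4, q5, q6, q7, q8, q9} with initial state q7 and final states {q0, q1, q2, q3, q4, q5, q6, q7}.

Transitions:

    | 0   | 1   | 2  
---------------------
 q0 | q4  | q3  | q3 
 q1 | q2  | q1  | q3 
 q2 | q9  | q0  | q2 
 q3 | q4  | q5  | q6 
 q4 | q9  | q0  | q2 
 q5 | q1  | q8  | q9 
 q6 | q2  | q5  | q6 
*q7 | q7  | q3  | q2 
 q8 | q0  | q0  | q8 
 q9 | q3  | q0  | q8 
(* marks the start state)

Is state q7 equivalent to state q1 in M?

No

All states are reachable from the start state.
Initial partition by acceptance: {q0,q1,q2,q3,q4,q5,q6,q7} | {q8,q9}.
Split {q0,q1,q2,q3,q4,q5,q6,q7} by δ(·,0) → {q0,q1,q3,q5,q6,q7} and {q2,q4}.
Refine {q0,q1,q3,q5,q6,q7} on symbol 0: members go to different blocks, giving {q0,q1,q3,q6} and {q5,q7}.
Refine {q0,q1,q3,q6} on symbol 1: members go to different blocks, giving {q0,q1} and {q3,q6}.
On input 1, block {q0,q1} splits into {q0} and {q1}.
On input 0, block {q8,q9} splits into {q8} and {q9}.
Refine {q5,q7} on symbol 0: members go to different blocks, giving {q5} and {q7}.
Stable partition: {q0} | {q8} | {q2,q4} | {q5} | {q3,q6} | {q1} | {q9} | {q7} — 8 equivalence classes.
q7 and q1 end up in different blocks, so they are distinguishable. For instance, the string '00' is accepted from only q7.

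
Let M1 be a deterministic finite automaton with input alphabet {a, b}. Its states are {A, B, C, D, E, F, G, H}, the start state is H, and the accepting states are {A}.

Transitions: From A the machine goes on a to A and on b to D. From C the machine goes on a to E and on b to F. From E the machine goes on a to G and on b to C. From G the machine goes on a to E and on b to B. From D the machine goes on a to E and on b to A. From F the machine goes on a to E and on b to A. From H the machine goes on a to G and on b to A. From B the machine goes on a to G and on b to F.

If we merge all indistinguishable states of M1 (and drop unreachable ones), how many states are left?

All states are reachable from the start state.
Start with accepting vs non-accepting: {A} | {B,C,D,E,F,G,H}.
On input b, block {B,C,D,E,F,G,H} splits into {B,C,E,G} and {D,F,H}.
On input b, block {B,C,E,G} splits into {B,C} and {E,G}.
No further refinement is possible. Final partition (4 blocks): {A} | {B,C} | {D,F,H} | {E,G}.

4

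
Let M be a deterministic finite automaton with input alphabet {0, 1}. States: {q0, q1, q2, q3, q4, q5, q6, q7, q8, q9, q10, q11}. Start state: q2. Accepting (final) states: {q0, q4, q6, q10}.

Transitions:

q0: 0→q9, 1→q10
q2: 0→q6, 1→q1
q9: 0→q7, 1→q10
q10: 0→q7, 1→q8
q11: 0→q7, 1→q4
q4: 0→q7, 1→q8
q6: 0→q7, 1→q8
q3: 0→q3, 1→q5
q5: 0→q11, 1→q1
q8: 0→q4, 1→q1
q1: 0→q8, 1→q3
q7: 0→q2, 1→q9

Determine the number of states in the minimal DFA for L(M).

Reachable states from the start: {q1,q2,q3,q4,q5,q6,q7,q8,q9,q10,q11}. Unreachable: {q0} — drop them.
P0 = {q4,q6,q10} | {q1,q2,q3,q5,q7,q8,q9,q11}.
Split {q1,q2,q3,q5,q7,q8,q9,q11} by δ(·,0) → {q1,q3,q5,q7,q9,q11} and {q2,q8}.
Refine {q1,q3,q5,q7,q9,q11} on symbol 0: members go to different blocks, giving {q3,q5,q9,q11} and {q1,q7}.
Split {q3,q5,q9,q11} by δ(·,0) → {q3,q5} and {q9,q11}.
Split {q3,q5} by δ(·,0) → {q3} and {q5}.
On input 1, block {q1,q7} splits into {q1} and {q7}.
Stable partition: {q4,q6,q10} | {q3} | {q2,q8} | {q1} | {q9,q11} | {q5} | {q7} — 7 equivalence classes.

7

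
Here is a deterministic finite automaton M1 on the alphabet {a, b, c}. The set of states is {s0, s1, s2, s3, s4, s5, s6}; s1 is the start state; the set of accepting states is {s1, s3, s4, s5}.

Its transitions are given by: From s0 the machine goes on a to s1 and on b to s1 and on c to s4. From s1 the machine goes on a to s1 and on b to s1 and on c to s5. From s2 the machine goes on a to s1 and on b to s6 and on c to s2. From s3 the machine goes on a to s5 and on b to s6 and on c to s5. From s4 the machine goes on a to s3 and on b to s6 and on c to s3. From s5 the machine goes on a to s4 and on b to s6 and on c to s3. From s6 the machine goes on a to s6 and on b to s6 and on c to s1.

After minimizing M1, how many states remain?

3

First remove the unreachable states {s0,s2}; 5 states remain.
Initial partition by acceptance: {s1,s3,s4,s5} | {s6}.
Split {s1,s3,s4,s5} by δ(·,b) → {s3,s4,s5} and {s1}.
No further refinement is possible. Final partition (3 blocks): {s3,s4,s5} | {s6} | {s1}.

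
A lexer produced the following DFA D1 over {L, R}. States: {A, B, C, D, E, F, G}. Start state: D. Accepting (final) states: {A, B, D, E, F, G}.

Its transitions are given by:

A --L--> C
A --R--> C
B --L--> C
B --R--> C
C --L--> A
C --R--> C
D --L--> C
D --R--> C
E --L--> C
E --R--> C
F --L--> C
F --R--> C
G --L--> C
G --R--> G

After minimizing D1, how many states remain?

2

First remove the unreachable states {B,E,F,G}; 3 states remain.
Start with accepting vs non-accepting: {A,D} | {C}.
No further refinement is possible. Final partition (2 blocks): {A,D} | {C}.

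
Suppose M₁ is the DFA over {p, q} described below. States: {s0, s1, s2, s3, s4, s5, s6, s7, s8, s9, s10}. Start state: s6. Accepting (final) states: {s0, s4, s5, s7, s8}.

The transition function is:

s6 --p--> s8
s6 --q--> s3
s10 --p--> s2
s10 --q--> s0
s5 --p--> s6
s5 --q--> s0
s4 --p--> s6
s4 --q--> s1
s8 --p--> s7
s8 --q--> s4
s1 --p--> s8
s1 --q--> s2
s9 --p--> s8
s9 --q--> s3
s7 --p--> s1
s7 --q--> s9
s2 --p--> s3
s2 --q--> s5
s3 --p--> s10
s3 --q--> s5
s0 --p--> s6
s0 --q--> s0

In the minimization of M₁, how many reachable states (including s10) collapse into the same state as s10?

3

All states are reachable from the start state.
Start with accepting vs non-accepting: {s0,s4,s5,s7,s8} | {s1,s2,s3,s6,s9,s10}.
Refine {s0,s4,s5,s7,s8} on symbol p: members go to different blocks, giving {s0,s4,s5,s7} and {s8}.
Refine {s0,s4,s5,s7} on symbol q: members go to different blocks, giving {s0,s5} and {s4,s7}.
Refine {s1,s2,s3,s6,s9,s10} on symbol p: members go to different blocks, giving {s1,s6,s9} and {s2,s3,s10}.
No further refinement is possible. Final partition (5 blocks): {s0,s5} | {s1,s6,s9} | {s8} | {s4,s7} | {s2,s3,s10}.
State s10 belongs to the block {s2,s3,s10}, which has 3 states.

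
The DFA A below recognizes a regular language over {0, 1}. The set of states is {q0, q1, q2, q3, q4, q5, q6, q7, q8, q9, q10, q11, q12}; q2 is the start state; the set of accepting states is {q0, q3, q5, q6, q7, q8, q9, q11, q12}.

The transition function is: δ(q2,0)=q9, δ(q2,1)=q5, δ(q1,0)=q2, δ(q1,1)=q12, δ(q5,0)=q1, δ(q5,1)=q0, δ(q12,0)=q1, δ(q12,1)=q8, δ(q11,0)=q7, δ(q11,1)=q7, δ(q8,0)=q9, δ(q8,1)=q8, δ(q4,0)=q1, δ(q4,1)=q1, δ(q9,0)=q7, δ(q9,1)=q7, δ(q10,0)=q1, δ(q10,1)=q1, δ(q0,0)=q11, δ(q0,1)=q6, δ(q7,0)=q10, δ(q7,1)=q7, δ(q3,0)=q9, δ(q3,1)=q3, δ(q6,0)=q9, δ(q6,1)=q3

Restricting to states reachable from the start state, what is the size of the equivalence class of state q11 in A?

Reachable states from the start: {q0,q1,q2,q3,q5,q6,q7,q8,q9,q10,q11,q12}. Unreachable: {q4} — drop them.
P0 = {q0,q3,q5,q6,q7,q8,q9,q11,q12} | {q1,q2,q10}.
Split {q0,q3,q5,q6,q7,q8,q9,q11,q12} by δ(·,0) → {q0,q3,q6,q8,q9,q11} and {q5,q7,q12}.
On input 0, block {q0,q3,q6,q8,q9,q11} splits into {q0,q3,q6,q8} and {q9,q11}.
Split {q1,q2,q10} by δ(·,0) → {q1,q10} and {q2}.
Split {q1,q10} by δ(·,0) → {q1} and {q10}.
Refine {q5,q7,q12} on symbol 0: members go to different blocks, giving {q5,q12} and {q7}.
No further refinement is possible. Final partition (7 blocks): {q0,q3,q6,q8} | {q1} | {q5,q12} | {q9,q11} | {q2} | {q10} | {q7}.
State q11 belongs to the block {q9,q11}, which has 2 states.

2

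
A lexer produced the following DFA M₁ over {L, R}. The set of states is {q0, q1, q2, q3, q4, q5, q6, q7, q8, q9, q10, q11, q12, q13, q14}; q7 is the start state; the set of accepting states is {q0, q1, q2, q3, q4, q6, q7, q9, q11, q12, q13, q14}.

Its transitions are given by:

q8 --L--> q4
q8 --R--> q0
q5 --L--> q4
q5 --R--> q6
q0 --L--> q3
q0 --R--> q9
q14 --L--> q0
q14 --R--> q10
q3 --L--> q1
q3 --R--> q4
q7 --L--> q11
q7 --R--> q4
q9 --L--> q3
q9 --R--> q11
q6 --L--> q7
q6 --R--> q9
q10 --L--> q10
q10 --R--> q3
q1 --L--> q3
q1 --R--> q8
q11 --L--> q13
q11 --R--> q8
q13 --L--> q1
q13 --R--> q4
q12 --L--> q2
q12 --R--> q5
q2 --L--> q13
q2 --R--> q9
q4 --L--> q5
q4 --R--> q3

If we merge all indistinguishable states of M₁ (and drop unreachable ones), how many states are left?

Reachable states from the start: {q0,q1,q3,q4,q5,q6,q7,q8,q9,q11,q13}. Unreachable: {q2,q10,q12,q14} — drop them.
Start with accepting vs non-accepting: {q0,q1,q3,q4,q6,q7,q9,q11,q13} | {q5,q8}.
Refine {q0,q1,q3,q4,q6,q7,q9,q11,q13} on symbol L: members go to different blocks, giving {q0,q1,q3,q6,q7,q9,q11,q13} and {q4}.
Refine {q0,q1,q3,q6,q7,q9,q11,q13} on symbol R: members go to different blocks, giving {q0,q6,q9} and {q3,q7,q13} and {q1,q11}.
Split {q0,q6,q9} by δ(·,R) → {q0,q6} and {q9}.
The partition is now stable with 6 blocks: {q0,q6} | {q5,q8} | {q4} | {q3,q7,q13} | {q1,q11} | {q9}.

6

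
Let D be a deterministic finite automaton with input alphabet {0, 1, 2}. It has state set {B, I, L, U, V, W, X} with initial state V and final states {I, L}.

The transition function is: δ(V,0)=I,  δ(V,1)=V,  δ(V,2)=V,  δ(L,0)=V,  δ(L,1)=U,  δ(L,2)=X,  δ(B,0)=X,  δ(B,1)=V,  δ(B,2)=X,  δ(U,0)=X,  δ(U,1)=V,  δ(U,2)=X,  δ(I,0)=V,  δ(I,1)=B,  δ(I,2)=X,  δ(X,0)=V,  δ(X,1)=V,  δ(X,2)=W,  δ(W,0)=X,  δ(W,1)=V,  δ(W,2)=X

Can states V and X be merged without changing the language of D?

Reachable states from the start: {B,I,V,W,X}. Unreachable: {L,U} — drop them.
Initial partition by acceptance: {I} | {B,V,W,X}.
On input 0, block {B,V,W,X} splits into {B,W,X} and {V}.
Refine {B,W,X} on symbol 0: members go to different blocks, giving {B,W} and {X}.
The partition is now stable with 4 blocks: {I} | {B,W} | {V} | {X}.
V and X end up in different blocks, so they are distinguishable. For instance, the string '0' is accepted from only V.

No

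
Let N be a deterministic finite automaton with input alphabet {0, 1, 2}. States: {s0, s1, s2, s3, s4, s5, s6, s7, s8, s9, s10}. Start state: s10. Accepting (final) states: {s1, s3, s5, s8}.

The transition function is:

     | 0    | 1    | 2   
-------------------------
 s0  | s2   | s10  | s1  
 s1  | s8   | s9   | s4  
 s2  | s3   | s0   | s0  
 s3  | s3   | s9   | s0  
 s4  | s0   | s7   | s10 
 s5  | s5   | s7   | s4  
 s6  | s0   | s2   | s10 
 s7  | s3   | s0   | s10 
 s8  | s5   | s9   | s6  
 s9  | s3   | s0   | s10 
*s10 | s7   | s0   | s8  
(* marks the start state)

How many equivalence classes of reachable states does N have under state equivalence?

Initial partition by acceptance: {s1,s3,s5,s8} | {s0,s2,s4,s6,s7,s9,s10}.
On input 0, block {s0,s2,s4,s6,s7,s9,s10} splits into {s0,s4,s6,s10} and {s2,s7,s9}.
Split {s0,s4,s6,s10} by δ(·,0) → {s0,s10} and {s4,s6}.
Split {s1,s3,s5,s8} by δ(·,2) → {s1,s5,s8} and {s3}.
Stable partition: {s1,s5,s8} | {s0,s10} | {s2,s7,s9} | {s4,s6} | {s3} — 5 equivalence classes.

5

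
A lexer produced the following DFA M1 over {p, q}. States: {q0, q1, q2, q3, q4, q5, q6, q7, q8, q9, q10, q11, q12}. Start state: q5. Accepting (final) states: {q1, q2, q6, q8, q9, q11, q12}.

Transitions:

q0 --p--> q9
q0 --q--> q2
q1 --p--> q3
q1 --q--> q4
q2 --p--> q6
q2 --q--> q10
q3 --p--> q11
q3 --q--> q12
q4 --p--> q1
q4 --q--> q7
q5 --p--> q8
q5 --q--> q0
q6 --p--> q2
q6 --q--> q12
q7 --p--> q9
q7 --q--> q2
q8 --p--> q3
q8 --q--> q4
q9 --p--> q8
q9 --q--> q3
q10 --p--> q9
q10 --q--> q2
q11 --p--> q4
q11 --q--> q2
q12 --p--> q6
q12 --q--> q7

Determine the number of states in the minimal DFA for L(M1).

8

P0 = {q1,q2,q6,q8,q9,q11,q12} | {q0,q3,q4,q5,q7,q10}.
On input p, block {q1,q2,q6,q8,q9,q11,q12} splits into {q2,q6,q9,q12} and {q1,q8,q11}.
Refine {q2,q6,q9,q12} on symbol p: members go to different blocks, giving {q2,q6,q12} and {q9}.
Split {q2,q6,q12} by δ(·,q) → {q2,q12} and {q6}.
Refine {q0,q3,q4,q5,q7,q10} on symbol p: members go to different blocks, giving {q0,q7,q10} and {q3,q4,q5}.
On input q, block {q1,q8,q11} splits into {q1,q8} and {q11}.
Split {q3,q4,q5} by δ(·,p) → {q4,q5} and {q3}.
The partition is now stable with 8 blocks: {q2,q12} | {q0,q7,q10} | {q1,q8} | {q9} | {q6} | {q4,q5} | {q11} | {q3}.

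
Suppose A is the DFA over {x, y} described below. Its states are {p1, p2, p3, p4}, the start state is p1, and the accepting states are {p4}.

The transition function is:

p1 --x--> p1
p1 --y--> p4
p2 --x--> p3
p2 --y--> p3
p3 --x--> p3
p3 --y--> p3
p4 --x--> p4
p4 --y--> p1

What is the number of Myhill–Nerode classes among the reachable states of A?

2

First remove the unreachable states {p2,p3}; 2 states remain.
Initial partition by acceptance: {p4} | {p1}.
The partition is now stable with 2 blocks: {p4} | {p1}.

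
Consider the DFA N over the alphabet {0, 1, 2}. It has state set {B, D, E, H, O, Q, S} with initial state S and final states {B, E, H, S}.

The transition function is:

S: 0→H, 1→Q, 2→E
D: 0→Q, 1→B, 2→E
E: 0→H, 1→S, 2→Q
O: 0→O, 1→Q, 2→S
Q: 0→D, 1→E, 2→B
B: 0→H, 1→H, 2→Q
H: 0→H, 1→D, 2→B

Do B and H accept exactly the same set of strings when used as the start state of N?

First remove the unreachable states {O}; 6 states remain.
Initial partition by acceptance: {B,E,H,S} | {D,Q}.
On input 1, block {B,E,H,S} splits into {H,S} and {B,E}.
The partition is now stable with 3 blocks: {H,S} | {D,Q} | {B,E}.
B and H end up in different blocks, so they are distinguishable. For instance, the string '1' is accepted from only B.

No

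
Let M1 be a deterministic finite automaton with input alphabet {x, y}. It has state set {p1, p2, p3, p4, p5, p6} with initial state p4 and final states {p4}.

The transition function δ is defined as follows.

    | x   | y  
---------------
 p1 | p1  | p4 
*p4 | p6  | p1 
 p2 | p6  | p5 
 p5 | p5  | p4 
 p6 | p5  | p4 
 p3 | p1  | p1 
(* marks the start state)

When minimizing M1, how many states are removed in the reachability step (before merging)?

No path from p4 leads to p2, p3; the other 4 states are all reachable.

2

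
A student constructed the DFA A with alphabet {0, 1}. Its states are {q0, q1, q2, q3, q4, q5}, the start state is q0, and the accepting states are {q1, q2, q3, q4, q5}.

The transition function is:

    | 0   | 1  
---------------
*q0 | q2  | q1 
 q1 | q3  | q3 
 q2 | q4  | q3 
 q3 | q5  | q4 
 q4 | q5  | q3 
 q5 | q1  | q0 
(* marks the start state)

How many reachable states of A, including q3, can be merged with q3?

Every state is reachable, so we keep all 6.
P0 = {q1,q2,q3,q4,q5} | {q0}.
Split {q1,q2,q3,q4,q5} by δ(·,1) → {q1,q2,q3,q4} and {q5}.
Refine {q1,q2,q3,q4} on symbol 0: members go to different blocks, giving {q1,q2} and {q3,q4}.
Stable partition: {q1,q2} | {q0} | {q5} | {q3,q4} — 4 equivalence classes.
State q3 belongs to the block {q3,q4}, which has 2 states.

2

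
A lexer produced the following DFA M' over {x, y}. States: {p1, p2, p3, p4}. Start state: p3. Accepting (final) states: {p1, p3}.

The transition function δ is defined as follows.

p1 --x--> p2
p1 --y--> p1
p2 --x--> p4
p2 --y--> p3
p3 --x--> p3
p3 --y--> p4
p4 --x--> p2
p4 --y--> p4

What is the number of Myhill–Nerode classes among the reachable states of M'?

States {p1} cannot be reached from the start state, so discard them.
Start with accepting vs non-accepting: {p3} | {p2,p4}.
On input y, block {p2,p4} splits into {p2} and {p4}.
The partition is now stable with 3 blocks: {p3} | {p2} | {p4}.

3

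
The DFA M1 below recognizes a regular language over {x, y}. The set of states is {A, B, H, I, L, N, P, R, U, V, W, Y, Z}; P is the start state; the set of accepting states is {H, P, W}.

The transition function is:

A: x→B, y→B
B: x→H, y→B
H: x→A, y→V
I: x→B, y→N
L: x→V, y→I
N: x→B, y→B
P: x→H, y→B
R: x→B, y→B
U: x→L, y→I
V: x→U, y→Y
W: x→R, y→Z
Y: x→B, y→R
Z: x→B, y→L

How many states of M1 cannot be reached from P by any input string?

2

No path from P leads to W, Z; the other 11 states are all reachable.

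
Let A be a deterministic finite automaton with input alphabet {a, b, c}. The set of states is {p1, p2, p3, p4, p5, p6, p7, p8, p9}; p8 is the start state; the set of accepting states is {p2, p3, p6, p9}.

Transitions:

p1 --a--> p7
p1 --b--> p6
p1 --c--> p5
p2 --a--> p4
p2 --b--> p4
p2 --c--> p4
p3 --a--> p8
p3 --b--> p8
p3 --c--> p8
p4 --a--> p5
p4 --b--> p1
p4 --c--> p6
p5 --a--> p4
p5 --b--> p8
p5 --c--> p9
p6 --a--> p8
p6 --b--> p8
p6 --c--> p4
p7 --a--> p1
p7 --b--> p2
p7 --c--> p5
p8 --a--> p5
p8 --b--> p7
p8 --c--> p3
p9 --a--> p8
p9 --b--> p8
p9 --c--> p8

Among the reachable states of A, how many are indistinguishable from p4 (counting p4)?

Every state is reachable, so we keep all 9.
P0 = {p2,p3,p6,p9} | {p1,p4,p5,p7,p8}.
Refine {p1,p4,p5,p7,p8} on symbol b: members go to different blocks, giving {p4,p5,p8} and {p1,p7}.
Split {p4,p5,p8} by δ(·,b) → {p4,p8} and {p5}.
No further refinement is possible. Final partition (4 blocks): {p2,p3,p6,p9} | {p4,p8} | {p1,p7} | {p5}.
The equivalence class containing p4 is {p4,p8}, of size 2.

2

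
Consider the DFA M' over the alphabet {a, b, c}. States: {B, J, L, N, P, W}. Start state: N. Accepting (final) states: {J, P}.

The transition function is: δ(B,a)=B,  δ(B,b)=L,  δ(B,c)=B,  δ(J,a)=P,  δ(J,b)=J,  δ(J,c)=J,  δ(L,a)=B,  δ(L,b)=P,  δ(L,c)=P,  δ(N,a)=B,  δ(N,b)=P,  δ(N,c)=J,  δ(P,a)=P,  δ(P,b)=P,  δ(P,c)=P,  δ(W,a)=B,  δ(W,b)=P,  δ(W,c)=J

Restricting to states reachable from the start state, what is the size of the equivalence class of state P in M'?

2

Reachable states from the start: {B,J,L,N,P}. Unreachable: {W} — drop them.
Initial partition by acceptance: {J,P} | {B,L,N}.
Split {B,L,N} by δ(·,b) → {L,N} and {B}.
The partition is now stable with 3 blocks: {J,P} | {L,N} | {B}.
State P belongs to the block {J,P}, which has 2 states.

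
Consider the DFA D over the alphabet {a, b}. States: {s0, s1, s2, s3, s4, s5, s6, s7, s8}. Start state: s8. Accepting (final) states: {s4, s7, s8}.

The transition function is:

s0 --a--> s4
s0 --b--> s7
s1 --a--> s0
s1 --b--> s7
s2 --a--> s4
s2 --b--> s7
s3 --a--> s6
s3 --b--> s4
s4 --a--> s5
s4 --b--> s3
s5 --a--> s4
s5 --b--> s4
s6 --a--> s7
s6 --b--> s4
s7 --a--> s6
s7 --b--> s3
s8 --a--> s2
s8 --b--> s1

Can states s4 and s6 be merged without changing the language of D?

All states are reachable from the start state.
P0 = {s4,s7,s8} | {s0,s1,s2,s3,s5,s6}.
On input a, block {s0,s1,s2,s3,s5,s6} splits into {s0,s2,s5,s6} and {s1,s3}.
The partition is now stable with 3 blocks: {s4,s7,s8} | {s0,s2,s5,s6} | {s1,s3}.
s4 and s6 end up in different blocks, so they are distinguishable. For instance, the string 'ε' is accepted from only s4.

No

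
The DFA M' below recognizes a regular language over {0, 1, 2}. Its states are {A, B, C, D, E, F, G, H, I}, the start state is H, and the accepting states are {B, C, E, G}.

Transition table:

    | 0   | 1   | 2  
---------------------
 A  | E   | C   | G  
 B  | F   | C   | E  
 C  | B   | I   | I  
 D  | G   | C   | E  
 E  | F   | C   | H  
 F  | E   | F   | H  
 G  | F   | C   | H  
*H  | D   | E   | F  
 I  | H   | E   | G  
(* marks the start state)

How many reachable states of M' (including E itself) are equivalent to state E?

States {A} cannot be reached from the start state, so discard them.
Start with accepting vs non-accepting: {B,C,E,G} | {D,F,H,I}.
Split {B,C,E,G} by δ(·,0) → {B,E,G} and {C}.
Split {B,E,G} by δ(·,2) → {E,G} and {B}.
On input 0, block {D,F,H,I} splits into {D,F} and {H,I}.
Split {D,F} by δ(·,1) → {D} and {F}.
Refine {H,I} on symbol 0: members go to different blocks, giving {H} and {I}.
Stable partition: {E,G} | {D} | {C} | {B} | {H} | {F} | {I} — 7 equivalence classes.
The equivalence class containing E is {E,G}, of size 2.

2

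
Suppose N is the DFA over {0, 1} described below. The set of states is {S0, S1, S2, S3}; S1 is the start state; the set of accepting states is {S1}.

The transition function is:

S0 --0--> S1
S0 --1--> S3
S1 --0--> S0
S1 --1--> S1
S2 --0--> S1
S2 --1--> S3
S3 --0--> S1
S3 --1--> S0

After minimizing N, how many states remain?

Reachable states from the start: {S0,S1,S3}. Unreachable: {S2} — drop them.
P0 = {S1} | {S0,S3}.
Stable partition: {S1} | {S0,S3} — 2 equivalence classes.

2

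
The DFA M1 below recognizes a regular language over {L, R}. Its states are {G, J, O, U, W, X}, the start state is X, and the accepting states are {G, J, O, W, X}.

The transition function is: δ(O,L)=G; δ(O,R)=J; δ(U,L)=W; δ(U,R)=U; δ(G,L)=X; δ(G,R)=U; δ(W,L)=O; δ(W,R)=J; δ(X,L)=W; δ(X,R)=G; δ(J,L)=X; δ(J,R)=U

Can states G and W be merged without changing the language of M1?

No

All states are reachable from the start state.
Initial partition by acceptance: {G,J,O,W,X} | {U}.
On input R, block {G,J,O,W,X} splits into {O,W,X} and {G,J}.
Split {O,W,X} by δ(·,L) → {W,X} and {O}.
Split {W,X} by δ(·,L) → {W} and {X}.
The partition is now stable with 5 blocks: {W} | {U} | {G,J} | {O} | {X}.
G and W end up in different blocks, so they are distinguishable. For instance, the string 'R' is accepted from only W.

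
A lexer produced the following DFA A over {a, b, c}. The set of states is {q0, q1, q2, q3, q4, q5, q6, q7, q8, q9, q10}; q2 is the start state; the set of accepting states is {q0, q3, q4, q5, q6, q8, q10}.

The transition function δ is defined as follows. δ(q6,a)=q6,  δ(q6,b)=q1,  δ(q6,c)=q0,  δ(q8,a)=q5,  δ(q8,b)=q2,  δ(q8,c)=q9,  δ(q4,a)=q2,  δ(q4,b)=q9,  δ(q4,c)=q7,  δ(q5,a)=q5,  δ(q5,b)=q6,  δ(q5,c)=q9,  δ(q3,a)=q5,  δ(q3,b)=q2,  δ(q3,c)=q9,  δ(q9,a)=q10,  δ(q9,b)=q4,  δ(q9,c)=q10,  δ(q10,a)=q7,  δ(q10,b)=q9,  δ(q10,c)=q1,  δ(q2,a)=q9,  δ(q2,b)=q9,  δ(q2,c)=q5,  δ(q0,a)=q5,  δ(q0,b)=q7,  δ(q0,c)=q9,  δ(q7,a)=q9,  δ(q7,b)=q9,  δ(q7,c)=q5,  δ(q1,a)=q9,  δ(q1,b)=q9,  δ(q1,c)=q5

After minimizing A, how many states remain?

6

First remove the unreachable states {q3,q8}; 9 states remain.
Initial partition by acceptance: {q0,q4,q5,q6,q10} | {q1,q2,q7,q9}.
On input a, block {q0,q4,q5,q6,q10} splits into {q0,q5,q6} and {q4,q10}.
On input b, block {q0,q5,q6} splits into {q0,q6} and {q5}.
On input a, block {q0,q6} splits into {q0} and {q6}.
Refine {q1,q2,q7,q9} on symbol a: members go to different blocks, giving {q1,q2,q7} and {q9}.
Stable partition: {q0} | {q1,q2,q7} | {q4,q10} | {q5} | {q6} | {q9} — 6 equivalence classes.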